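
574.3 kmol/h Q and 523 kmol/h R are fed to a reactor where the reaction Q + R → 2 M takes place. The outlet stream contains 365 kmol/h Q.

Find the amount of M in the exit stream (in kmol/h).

419 kmol/h

For Q: n = n₀ − 1ξ → 365 = 574.3 − 1ξ, giving ξ = 209.3 kmol/h.
Outlet amounts (n = n₀ + ν ξ):
  Q: 574.3 − 1(209.3) = 365
  R: 523 − 1(209.3) = 313.7
  M: 0 + 2(209.3) = 418.6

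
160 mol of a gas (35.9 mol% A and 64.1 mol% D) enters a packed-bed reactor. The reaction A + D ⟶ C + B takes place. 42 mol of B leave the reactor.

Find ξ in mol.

ξ = 42 mol

For B: n = n₀ + 1ξ → 42 = 0 + 1ξ, giving ξ = 42 mol.
Outlet amounts (n = n₀ + ν ξ):
  A: 57.44 − 1(42) = 15.44
  D: 102.6 − 1(42) = 60.56
  C: 0 + 1(42) = 42
  B: 0 + 1(42) = 42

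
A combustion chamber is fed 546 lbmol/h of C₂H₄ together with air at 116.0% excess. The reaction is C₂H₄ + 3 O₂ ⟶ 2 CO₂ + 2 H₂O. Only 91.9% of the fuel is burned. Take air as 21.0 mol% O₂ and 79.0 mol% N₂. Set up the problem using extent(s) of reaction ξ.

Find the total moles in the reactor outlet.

Stoichiometric O₂ = 3 × 546 = 1638 lbmol/h; O₂ fed = 1638 × 2.160 = 3538 lbmol/h.
N₂ fed = 3538 × 79/21 = 13310 lbmol/h.
Fuel reacted = 0.919 × 546 → ξ = 501.8 lbmol/h.
Outlet (n = n₀ + ν ξ):
  C₂H₄: 546 − 1(501.8) = 44.23
  O₂: 3538 − 3(501.8) = 2033
  N₂: 13310 (inert)
  CO₂: 0 + 2(501.8) = 1004
  H₂O: 0 + 2(501.8) = 1004
Total out = 44.23 + 2033 + 13310 + 1004 + 1004 = 17390 lbmol/h.

17400 lbmol/h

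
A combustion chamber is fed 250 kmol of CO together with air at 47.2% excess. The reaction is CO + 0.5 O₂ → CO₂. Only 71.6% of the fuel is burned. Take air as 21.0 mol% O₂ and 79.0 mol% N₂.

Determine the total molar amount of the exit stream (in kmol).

1040 kmol

Stoichiometric O₂ = 0.5 × 250 = 125 kmol; O₂ fed = 125 × 1.472 = 184 kmol.
N₂ fed = 184 × 79/21 = 692.2 kmol.
Fuel reacted = 0.716 × 250 → ξ = 179 kmol.
Outlet (n = n₀ + ν ξ):
  CO: 250 − 1(179) = 71
  O₂: 184 − 0.5(179) = 94.5
  N₂: 692.2 (inert)
  CO₂: 0 + 1(179) = 179
Total out = 71 + 94.5 + 692.2 + 179 = 1037 kmol.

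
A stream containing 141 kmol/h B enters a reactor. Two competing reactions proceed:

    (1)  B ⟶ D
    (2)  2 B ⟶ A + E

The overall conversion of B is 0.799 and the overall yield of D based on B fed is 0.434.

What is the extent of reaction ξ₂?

Yield of D: 1ξ₁ / 141 = 0.434 → ξ₁ = 61.19 kmol/h.
Conversion of B: 1ξ₁ + 2ξ₂ = 0.799 × 141 = 112.7 → ξ₂ = 25.73 kmol/h.
Outlet amounts (n = n₀ + Σ ν·ξ):
  B: 141 − 1(61.19) − 2(25.73) = 28.34
  D: 0 + 1(61.19) = 61.19
  A: 0 + 1(25.73) = 25.73
  E: 0 + 1(25.73) = 25.73

ξ₂ = 25.7 kmol/h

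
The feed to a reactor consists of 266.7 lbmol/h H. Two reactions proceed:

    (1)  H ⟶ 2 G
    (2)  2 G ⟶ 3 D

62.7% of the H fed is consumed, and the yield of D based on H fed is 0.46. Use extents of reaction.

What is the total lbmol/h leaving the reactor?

Conversion of H: H consumed = 1ξ₁ = 0.627 × 266.7 → ξ₁ = 167.2 lbmol/h.
Yield of D: 3ξ₂ / 266.7 = 0.46 → ξ₂ = 40.89 lbmol/h.
Outlet amounts (n = n₀ + Σ ν·ξ):
  H: 266.7 − 1(167.2) = 99.48
  G: 0 + 2(167.2) − 2(40.89) = 252.7
  D: 0 + 3(40.89) = 122.7
Total out = 99.48 + 252.7 + 122.7 = 474.8 lbmol/h.

475 lbmol/h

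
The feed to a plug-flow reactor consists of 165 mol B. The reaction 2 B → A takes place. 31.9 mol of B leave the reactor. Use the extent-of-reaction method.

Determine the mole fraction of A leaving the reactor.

For B: n = n₀ − 2ξ → 31.9 = 165 − 2ξ, giving ξ = 66.55 mol.
Outlet amounts (n = n₀ + ν ξ):
  B: 165 − 2(66.55) = 31.9
  A: 0 + 1(66.55) = 66.55
Total out = 98.45 mol; y_A = 66.55 / 98.45 = 0.676.

0.676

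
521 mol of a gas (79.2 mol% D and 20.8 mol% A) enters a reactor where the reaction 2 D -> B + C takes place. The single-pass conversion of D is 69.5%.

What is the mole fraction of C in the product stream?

0.275

D reacted = 0.695 × 412.6 = 286.8 mol; ν_D = −2, so ξ = 286.8/2 = 143.4 mol.
Outlet amounts (n = n₀ + ν ξ):
  D: 412.6 − 2(143.4) = 125.9
  B: 0 + 1(143.4) = 143.4
  C: 0 + 1(143.4) = 143.4
  A: 108.4 (inert)
Total out = 521 mol; y_C = 143.4 / 521 = 0.2752.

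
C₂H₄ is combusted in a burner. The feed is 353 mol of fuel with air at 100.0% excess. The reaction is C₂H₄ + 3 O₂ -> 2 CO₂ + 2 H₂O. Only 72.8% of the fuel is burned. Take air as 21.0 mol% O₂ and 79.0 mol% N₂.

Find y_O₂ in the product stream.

0.129

Stoichiometric O₂ = 3 × 353 = 1059 mol; O₂ fed = 1059 × 2.000 = 2118 mol.
N₂ fed = 2118 × 79/21 = 7968 mol.
Fuel reacted = 0.728 × 353 → ξ = 257 mol.
Outlet (n = n₀ + ν ξ):
  C₂H₄: 353 − 1(257) = 96.02
  O₂: 2118 − 3(257) = 1347
  N₂: 7968 (inert)
  CO₂: 0 + 2(257) = 514
  H₂O: 0 + 2(257) = 514
Total out = 10440 mol; y_O₂ = 1347 / 10440 = 0.129.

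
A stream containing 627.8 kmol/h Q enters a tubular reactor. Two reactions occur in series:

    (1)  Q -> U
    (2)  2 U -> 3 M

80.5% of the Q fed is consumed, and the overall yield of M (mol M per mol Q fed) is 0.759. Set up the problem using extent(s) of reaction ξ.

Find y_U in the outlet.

Conversion of Q: Q consumed = 1ξ₁ = 0.805 × 627.8 → ξ₁ = 505.4 kmol/h.
Yield of M: 3ξ₂ / 627.8 = 0.759 → ξ₂ = 158.8 kmol/h.
Outlet amounts (n = n₀ + Σ ν·ξ):
  Q: 627.8 − 1(505.4) = 122.4
  U: 0 + 1(505.4) − 2(158.8) = 187.7
  M: 0 + 3(158.8) = 476.5
Total out = 786.6 kmol/h; y_U = 187.7 / 786.6 = 0.2386.

0.239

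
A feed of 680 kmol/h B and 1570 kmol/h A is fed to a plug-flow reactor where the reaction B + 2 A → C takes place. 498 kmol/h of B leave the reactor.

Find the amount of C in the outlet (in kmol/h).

For B: n = n₀ − 1ξ → 498 = 680 − 1ξ, giving ξ = 182 kmol/h.
Outlet amounts (n = n₀ + ν ξ):
  B: 680 − 1(182) = 498
  A: 1570 − 2(182) = 1206
  C: 0 + 1(182) = 182

182 kmol/h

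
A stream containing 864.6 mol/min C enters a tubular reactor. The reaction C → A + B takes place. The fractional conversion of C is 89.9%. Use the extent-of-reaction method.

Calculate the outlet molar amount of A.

C reacted = 0.899 × 864.6 = 777.3 mol/min; ν_C = −1, so ξ = 777.3/1 = 777.3 mol/min.
Outlet amounts (n = n₀ + ν ξ):
  C: 864.6 − 1(777.3) = 87.32
  A: 0 + 1(777.3) = 777.3
  B: 0 + 1(777.3) = 777.3

777 mol/min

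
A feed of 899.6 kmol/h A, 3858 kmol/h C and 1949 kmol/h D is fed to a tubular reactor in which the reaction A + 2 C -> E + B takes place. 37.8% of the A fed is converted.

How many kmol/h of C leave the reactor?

3180 kmol/h

A reacted = 0.378 × 899.6 = 340 kmol/h; ν_A = −1, so ξ = 340/1 = 340 kmol/h.
Outlet amounts (n = n₀ + ν ξ):
  A: 899.6 − 1(340) = 559.6
  C: 3858 − 2(340) = 3178
  E: 0 + 1(340) = 340
  B: 0 + 1(340) = 340
  D: 1949 (inert)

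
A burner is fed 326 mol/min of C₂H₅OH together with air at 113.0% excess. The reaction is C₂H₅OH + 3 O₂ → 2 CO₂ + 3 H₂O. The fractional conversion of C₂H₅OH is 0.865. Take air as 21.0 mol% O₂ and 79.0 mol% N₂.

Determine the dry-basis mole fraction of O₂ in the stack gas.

Stoichiometric O₂ = 3 × 326 = 978 mol/min; O₂ fed = 978 × 2.130 = 2083 mol/min.
N₂ fed = 2083 × 79/21 = 7837 mol/min.
Fuel reacted = 0.865 × 326 → ξ = 282 mol/min.
Outlet (n = n₀ + ν ξ):
  C₂H₅OH: 326 − 1(282) = 44.01
  O₂: 2083 − 3(282) = 1237
  N₂: 7837 (inert)
  CO₂: 0 + 2(282) = 564
  H₂O: 0 + 3(282) = 846
Dry total = 9682 mol/min; y_O₂ (dry) = 1237 / 9682 = 0.1278.

0.128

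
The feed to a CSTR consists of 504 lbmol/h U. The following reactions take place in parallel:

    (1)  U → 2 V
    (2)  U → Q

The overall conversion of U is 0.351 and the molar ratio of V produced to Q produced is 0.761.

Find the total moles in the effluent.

Conversion of U: U consumed = 0.351 × 504 = 176.9 lbmol/h = 1ξ₁ + 1ξ₂.
Selectivity: 2ξ₁ / (1ξ₂) = 0.761 → ξ₁ = 0.3805 ξ₂.
Substitute: (1·0.3805 + 1) ξ₂ = 176.9 → ξ₂ = 128.1 lbmol/h, ξ₁ = 48.76 lbmol/h.
Outlet amounts (n = n₀ + Σ ν·ξ):
  U: 504 − 1(48.76) − 1(128.1) = 327.1
  V: 0 + 2(48.76) = 97.52
  Q: 0 + 1(128.1) = 128.1
Total out = 327.1 + 97.52 + 128.1 = 552.8 lbmol/h.

553 lbmol/h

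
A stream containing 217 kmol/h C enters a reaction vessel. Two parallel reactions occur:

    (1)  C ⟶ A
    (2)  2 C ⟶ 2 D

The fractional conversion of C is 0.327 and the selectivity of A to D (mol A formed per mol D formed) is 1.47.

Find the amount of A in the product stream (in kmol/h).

Conversion of C: C consumed = 0.327 × 217 = 70.96 kmol/h = 1ξ₁ + 2ξ₂.
Selectivity: 1ξ₁ / (2ξ₂) = 1.47 → ξ₁ = 2.94 ξ₂.
Substitute: (1·2.94 + 2) ξ₂ = 70.96 → ξ₂ = 14.36 kmol/h, ξ₁ = 42.23 kmol/h.
Outlet amounts (n = n₀ + Σ ν·ξ):
  C: 217 − 1(42.23) − 2(14.36) = 146
  A: 0 + 1(42.23) = 42.23
  D: 0 + 2(14.36) = 28.73

42.2 kmol/h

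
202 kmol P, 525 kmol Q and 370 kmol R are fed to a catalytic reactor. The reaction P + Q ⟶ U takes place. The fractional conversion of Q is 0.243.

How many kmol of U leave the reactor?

Q reacted = 0.243 × 525 = 127.6 kmol; ν_Q = −1, so ξ = 127.6/1 = 127.6 kmol.
Outlet amounts (n = n₀ + ν ξ):
  P: 202 − 1(127.6) = 74.42
  Q: 525 − 1(127.6) = 397.4
  U: 0 + 1(127.6) = 127.6
  R: 370 (inert)

128 kmol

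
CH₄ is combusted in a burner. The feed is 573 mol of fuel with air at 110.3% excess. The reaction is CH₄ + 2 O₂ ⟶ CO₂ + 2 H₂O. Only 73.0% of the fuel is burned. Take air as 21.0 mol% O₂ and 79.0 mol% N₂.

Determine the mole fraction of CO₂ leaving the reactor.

Stoichiometric O₂ = 2 × 573 = 1146 mol; O₂ fed = 1146 × 2.103 = 2410 mol.
N₂ fed = 2410 × 79/21 = 9066 mol.
Fuel reacted = 0.73 × 573 → ξ = 418.3 mol.
Outlet (n = n₀ + ν ξ):
  CH₄: 573 − 1(418.3) = 154.7
  O₂: 2410 − 2(418.3) = 1573
  N₂: 9066 (inert)
  CO₂: 0 + 1(418.3) = 418.3
  H₂O: 0 + 2(418.3) = 836.6
Total out = 12050 mol; y_CO₂ = 418.3 / 12050 = 0.03471.

0.0347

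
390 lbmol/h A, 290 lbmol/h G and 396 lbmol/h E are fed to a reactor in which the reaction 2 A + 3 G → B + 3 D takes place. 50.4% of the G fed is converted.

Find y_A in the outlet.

0.285

G reacted = 0.504 × 290 = 146.2 lbmol/h; ν_G = −3, so ξ = 146.2/3 = 48.72 lbmol/h.
Outlet amounts (n = n₀ + ν ξ):
  A: 390 − 2(48.72) = 292.6
  G: 290 − 3(48.72) = 143.8
  B: 0 + 1(48.72) = 48.72
  D: 0 + 3(48.72) = 146.2
  E: 396 (inert)
Total out = 1027 lbmol/h; y_A = 292.6 / 1027 = 0.2848.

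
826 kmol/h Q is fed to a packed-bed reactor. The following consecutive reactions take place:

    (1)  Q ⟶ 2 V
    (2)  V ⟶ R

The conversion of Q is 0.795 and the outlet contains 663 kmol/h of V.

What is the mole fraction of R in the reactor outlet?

0.439

Conversion of Q: Q consumed = 1ξ₁ = 0.795 × 826 → ξ₁ = 656.7 kmol/h.
V balance: n_V = 0 + 2ξ₁ − 1ξ₂ = 663 → ξ₂ = (2·656.7 − 663)/1 = 650.3 kmol/h.
Outlet amounts (n = n₀ + Σ ν·ξ):
  Q: 826 − 1(656.7) = 169.3
  V: 0 + 2(656.7) − 1(650.3) = 663
  R: 0 + 1(650.3) = 650.3
Total out = 1483 kmol/h; y_R = 650.3 / 1483 = 0.4386.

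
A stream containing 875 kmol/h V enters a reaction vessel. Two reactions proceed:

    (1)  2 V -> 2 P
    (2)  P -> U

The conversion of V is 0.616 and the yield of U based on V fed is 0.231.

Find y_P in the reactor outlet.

0.385

Conversion of V: V consumed = 2ξ₁ = 0.616 × 875 → ξ₁ = 269.5 kmol/h.
Yield of U: 1ξ₂ / 875 = 0.231 → ξ₂ = 202.1 kmol/h.
Outlet amounts (n = n₀ + Σ ν·ξ):
  V: 875 − 2(269.5) = 336
  P: 0 + 2(269.5) − 1(202.1) = 336.9
  U: 0 + 1(202.1) = 202.1
Total out = 875 kmol/h; y_P = 336.9 / 875 = 0.385.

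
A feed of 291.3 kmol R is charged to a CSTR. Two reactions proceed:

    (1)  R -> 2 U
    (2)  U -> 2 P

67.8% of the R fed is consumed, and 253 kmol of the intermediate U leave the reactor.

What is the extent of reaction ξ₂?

ξ₂ = 142 kmol

Conversion of R: R consumed = 1ξ₁ = 0.678 × 291.3 → ξ₁ = 197.5 kmol.
U balance: n_U = 0 + 2ξ₁ − 1ξ₂ = 253 → ξ₂ = (2·197.5 − 253)/1 = 142 kmol.
Outlet amounts (n = n₀ + Σ ν·ξ):
  R: 291.3 − 1(197.5) = 93.8
  U: 0 + 2(197.5) − 1(142) = 253
  P: 0 + 2(142) = 284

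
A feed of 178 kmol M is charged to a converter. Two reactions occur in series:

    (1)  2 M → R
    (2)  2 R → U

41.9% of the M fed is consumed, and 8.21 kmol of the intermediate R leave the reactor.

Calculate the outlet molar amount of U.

Conversion of M: M consumed = 2ξ₁ = 0.419 × 178 → ξ₁ = 37.29 kmol.
R balance: n_R = 0 + 1ξ₁ − 2ξ₂ = 8.21 → ξ₂ = (1·37.29 − 8.21)/2 = 14.54 kmol.
Outlet amounts (n = n₀ + Σ ν·ξ):
  M: 178 − 2(37.29) = 103.4
  R: 0 + 1(37.29) − 2(14.54) = 8.21
  U: 0 + 1(14.54) = 14.54

14.5 kmol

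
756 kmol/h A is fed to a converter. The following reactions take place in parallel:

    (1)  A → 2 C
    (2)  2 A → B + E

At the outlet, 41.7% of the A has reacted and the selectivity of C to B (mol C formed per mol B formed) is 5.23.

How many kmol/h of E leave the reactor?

Conversion of A: A consumed = 0.417 × 756 = 315.3 kmol/h = 1ξ₁ + 2ξ₂.
Selectivity: 2ξ₁ / (1ξ₂) = 5.23 → ξ₁ = 2.615 ξ₂.
Substitute: (1·2.615 + 2) ξ₂ = 315.3 → ξ₂ = 68.31 kmol/h, ξ₁ = 178.6 kmol/h.
Outlet amounts (n = n₀ + Σ ν·ξ):
  A: 756 − 1(178.6) − 2(68.31) = 440.7
  C: 0 + 2(178.6) = 357.3
  B: 0 + 1(68.31) = 68.31
  E: 0 + 1(68.31) = 68.31

68.3 kmol/h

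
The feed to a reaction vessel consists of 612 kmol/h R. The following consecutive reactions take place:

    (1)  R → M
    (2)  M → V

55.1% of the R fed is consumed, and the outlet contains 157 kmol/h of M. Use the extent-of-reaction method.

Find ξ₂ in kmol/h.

ξ₂ = 180 kmol/h

Conversion of R: R consumed = 1ξ₁ = 0.551 × 612 → ξ₁ = 337.2 kmol/h.
M balance: n_M = 0 + 1ξ₁ − 1ξ₂ = 157 → ξ₂ = (1·337.2 − 157)/1 = 180.2 kmol/h.
Outlet amounts (n = n₀ + Σ ν·ξ):
  R: 612 − 1(337.2) = 274.8
  M: 0 + 1(337.2) − 1(180.2) = 157
  V: 0 + 1(180.2) = 180.2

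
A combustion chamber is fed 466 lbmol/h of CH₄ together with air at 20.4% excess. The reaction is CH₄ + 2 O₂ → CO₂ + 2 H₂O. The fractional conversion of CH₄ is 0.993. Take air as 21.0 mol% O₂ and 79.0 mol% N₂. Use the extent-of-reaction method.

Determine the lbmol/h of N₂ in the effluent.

4220 lbmol/h

Stoichiometric O₂ = 2 × 466 = 932 lbmol/h; O₂ fed = 932 × 1.204 = 1122 lbmol/h.
N₂ fed = 1122 × 79/21 = 4221 lbmol/h.
Fuel reacted = 0.993 × 466 → ξ = 462.7 lbmol/h.
Outlet (n = n₀ + ν ξ):
  CH₄: 466 − 1(462.7) = 3.262
  O₂: 1122 − 2(462.7) = 196.7
  N₂: 4221 (inert)
  CO₂: 0 + 1(462.7) = 462.7
  H₂O: 0 + 2(462.7) = 925.5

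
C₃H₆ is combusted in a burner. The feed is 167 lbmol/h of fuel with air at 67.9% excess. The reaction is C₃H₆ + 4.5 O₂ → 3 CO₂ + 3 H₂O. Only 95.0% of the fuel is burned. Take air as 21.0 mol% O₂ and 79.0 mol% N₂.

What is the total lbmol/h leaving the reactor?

6250 lbmol/h

Stoichiometric O₂ = 4.5 × 167 = 751.5 lbmol/h; O₂ fed = 751.5 × 1.679 = 1262 lbmol/h.
N₂ fed = 1262 × 79/21 = 4747 lbmol/h.
Fuel reacted = 0.95 × 167 → ξ = 158.7 lbmol/h.
Outlet (n = n₀ + ν ξ):
  C₃H₆: 167 − 1(158.7) = 8.35
  O₂: 1262 − 4.5(158.7) = 547.8
  N₂: 4747 (inert)
  CO₂: 0 + 3(158.7) = 476
  H₂O: 0 + 3(158.7) = 476
Total out = 8.35 + 547.8 + 4747 + 476 + 476 = 6255 lbmol/h.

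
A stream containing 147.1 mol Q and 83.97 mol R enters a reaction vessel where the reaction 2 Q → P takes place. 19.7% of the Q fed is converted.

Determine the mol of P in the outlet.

14.5 mol

Q reacted = 0.197 × 147.1 = 28.98 mol; ν_Q = −2, so ξ = 28.98/2 = 14.49 mol.
Outlet amounts (n = n₀ + ν ξ):
  Q: 147.1 − 2(14.49) = 118.1
  P: 0 + 1(14.49) = 14.49
  R: 83.97 (inert)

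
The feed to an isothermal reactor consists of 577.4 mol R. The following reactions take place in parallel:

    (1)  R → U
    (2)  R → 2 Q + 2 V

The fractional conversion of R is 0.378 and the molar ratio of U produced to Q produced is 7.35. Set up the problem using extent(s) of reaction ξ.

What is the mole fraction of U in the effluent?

Conversion of R: R consumed = 0.378 × 577.4 = 218.3 mol = 1ξ₁ + 1ξ₂.
Selectivity: 1ξ₁ / (2ξ₂) = 7.35 → ξ₁ = 14.7 ξ₂.
Substitute: (1·14.7 + 1) ξ₂ = 218.3 → ξ₂ = 13.9 mol, ξ₁ = 204.4 mol.
Outlet amounts (n = n₀ + Σ ν·ξ):
  R: 577.4 − 1(204.4) − 1(13.9) = 359.1
  U: 0 + 1(204.4) = 204.4
  Q: 0 + 2(13.9) = 27.8
  V: 0 + 2(13.9) = 27.8
Total out = 619.1 mol; y_U = 204.4 / 619.1 = 0.3301.

0.33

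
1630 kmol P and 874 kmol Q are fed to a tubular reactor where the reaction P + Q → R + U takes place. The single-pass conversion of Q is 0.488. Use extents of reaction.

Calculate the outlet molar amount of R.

Q reacted = 0.488 × 874 = 426.5 kmol; ν_Q = −1, so ξ = 426.5/1 = 426.5 kmol.
Outlet amounts (n = n₀ + ν ξ):
  P: 1630 − 1(426.5) = 1203
  Q: 874 − 1(426.5) = 447.5
  R: 0 + 1(426.5) = 426.5
  U: 0 + 1(426.5) = 426.5

427 kmol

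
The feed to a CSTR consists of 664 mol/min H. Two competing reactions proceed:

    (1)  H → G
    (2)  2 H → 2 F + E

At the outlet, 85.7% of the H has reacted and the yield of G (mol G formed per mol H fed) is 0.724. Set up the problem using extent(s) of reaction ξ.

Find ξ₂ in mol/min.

ξ₂ = 44.2 mol/min

Yield of G: 1ξ₁ / 664 = 0.724 → ξ₁ = 480.7 mol/min.
Conversion of H: 1ξ₁ + 2ξ₂ = 0.857 × 664 = 569 → ξ₂ = 44.16 mol/min.
Outlet amounts (n = n₀ + Σ ν·ξ):
  H: 664 − 1(480.7) − 2(44.16) = 94.95
  G: 0 + 1(480.7) = 480.7
  F: 0 + 2(44.16) = 88.31
  E: 0 + 1(44.16) = 44.16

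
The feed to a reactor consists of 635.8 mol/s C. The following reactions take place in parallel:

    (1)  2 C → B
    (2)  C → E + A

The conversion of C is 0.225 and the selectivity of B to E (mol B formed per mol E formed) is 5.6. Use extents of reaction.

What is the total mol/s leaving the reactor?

582 mol/s

Conversion of C: C consumed = 0.225 × 635.8 = 143.1 mol/s = 2ξ₁ + 1ξ₂.
Selectivity: 1ξ₁ / (1ξ₂) = 5.6 → ξ₁ = 5.6 ξ₂.
Substitute: (2·5.6 + 1) ξ₂ = 143.1 → ξ₂ = 11.73 mol/s, ξ₁ = 65.66 mol/s.
Outlet amounts (n = n₀ + Σ ν·ξ):
  C: 635.8 − 2(65.66) − 1(11.73) = 492.7
  B: 0 + 1(65.66) = 65.66
  E: 0 + 1(11.73) = 11.73
  A: 0 + 1(11.73) = 11.73
Total out = 492.7 + 65.66 + 11.73 + 11.73 = 581.9 mol/s.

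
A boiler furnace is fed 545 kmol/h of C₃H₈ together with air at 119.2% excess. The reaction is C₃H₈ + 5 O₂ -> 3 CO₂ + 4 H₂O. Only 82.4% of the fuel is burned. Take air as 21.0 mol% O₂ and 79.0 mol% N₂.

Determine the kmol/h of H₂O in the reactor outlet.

1800 kmol/h

Stoichiometric O₂ = 5 × 545 = 2725 kmol/h; O₂ fed = 2725 × 2.192 = 5973 kmol/h.
N₂ fed = 5973 × 79/21 = 22470 kmol/h.
Fuel reacted = 0.824 × 545 → ξ = 449.1 kmol/h.
Outlet (n = n₀ + ν ξ):
  C₃H₈: 545 − 1(449.1) = 95.92
  O₂: 5973 − 5(449.1) = 3728
  N₂: 22470 (inert)
  CO₂: 0 + 3(449.1) = 1347
  H₂O: 0 + 4(449.1) = 1796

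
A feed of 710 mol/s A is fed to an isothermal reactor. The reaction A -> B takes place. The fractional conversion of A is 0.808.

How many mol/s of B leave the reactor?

574 mol/s

A reacted = 0.808 × 710 = 573.7 mol/s; ν_A = −1, so ξ = 573.7/1 = 573.7 mol/s.
Outlet amounts (n = n₀ + ν ξ):
  A: 710 − 1(573.7) = 136.3
  B: 0 + 1(573.7) = 573.7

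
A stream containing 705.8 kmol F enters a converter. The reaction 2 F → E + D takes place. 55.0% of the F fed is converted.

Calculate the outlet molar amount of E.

F reacted = 0.55 × 705.8 = 388.2 kmol; ν_F = −2, so ξ = 388.2/2 = 194.1 kmol.
Outlet amounts (n = n₀ + ν ξ):
  F: 705.8 − 2(194.1) = 317.6
  E: 0 + 1(194.1) = 194.1
  D: 0 + 1(194.1) = 194.1

194 kmol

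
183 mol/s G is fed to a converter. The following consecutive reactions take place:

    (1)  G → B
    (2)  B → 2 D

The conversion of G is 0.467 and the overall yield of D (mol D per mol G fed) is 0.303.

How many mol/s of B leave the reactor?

Conversion of G: G consumed = 1ξ₁ = 0.467 × 183 → ξ₁ = 85.46 mol/s.
Yield of D: 2ξ₂ / 183 = 0.303 → ξ₂ = 27.72 mol/s.
Outlet amounts (n = n₀ + Σ ν·ξ):
  G: 183 − 1(85.46) = 97.54
  B: 0 + 1(85.46) − 1(27.72) = 57.74
  D: 0 + 2(27.72) = 55.45

57.7 mol/s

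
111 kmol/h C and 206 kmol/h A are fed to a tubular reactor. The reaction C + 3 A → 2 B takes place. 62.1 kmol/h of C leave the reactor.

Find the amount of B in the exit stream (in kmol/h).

97.8 kmol/h

For C: n = n₀ − 1ξ → 62.1 = 111 − 1ξ, giving ξ = 48.9 kmol/h.
Outlet amounts (n = n₀ + ν ξ):
  C: 111 − 1(48.9) = 62.1
  A: 206 − 3(48.9) = 59.3
  B: 0 + 2(48.9) = 97.8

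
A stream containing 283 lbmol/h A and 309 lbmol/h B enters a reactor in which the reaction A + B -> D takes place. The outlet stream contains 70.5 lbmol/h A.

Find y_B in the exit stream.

0.254

For A: n = n₀ − 1ξ → 70.5 = 283 − 1ξ, giving ξ = 212.5 lbmol/h.
Outlet amounts (n = n₀ + ν ξ):
  A: 283 − 1(212.5) = 70.5
  B: 309 − 1(212.5) = 96.5
  D: 0 + 1(212.5) = 212.5
Total out = 379.5 lbmol/h; y_B = 96.5 / 379.5 = 0.2543.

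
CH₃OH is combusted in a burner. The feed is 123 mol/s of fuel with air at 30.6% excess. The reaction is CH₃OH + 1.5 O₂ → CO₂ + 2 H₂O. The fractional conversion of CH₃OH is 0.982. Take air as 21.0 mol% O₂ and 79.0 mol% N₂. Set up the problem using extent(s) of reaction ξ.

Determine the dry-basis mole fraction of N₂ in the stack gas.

Stoichiometric O₂ = 1.5 × 123 = 184.5 mol/s; O₂ fed = 184.5 × 1.306 = 241 mol/s.
N₂ fed = 241 × 79/21 = 906.5 mol/s.
Fuel reacted = 0.982 × 123 → ξ = 120.8 mol/s.
Outlet (n = n₀ + ν ξ):
  CH₃OH: 123 − 1(120.8) = 2.214
  O₂: 241 − 1.5(120.8) = 59.78
  N₂: 906.5 (inert)
  CO₂: 0 + 1(120.8) = 120.8
  H₂O: 0 + 2(120.8) = 241.6
Dry total = 1089 mol/s; y_N₂ (dry) = 906.5 / 1089 = 0.8322.

0.832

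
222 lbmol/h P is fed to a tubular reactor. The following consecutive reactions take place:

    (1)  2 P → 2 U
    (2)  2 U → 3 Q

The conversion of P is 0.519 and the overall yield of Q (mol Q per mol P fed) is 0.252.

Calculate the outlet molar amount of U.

Conversion of P: P consumed = 2ξ₁ = 0.519 × 222 → ξ₁ = 57.61 lbmol/h.
Yield of Q: 3ξ₂ / 222 = 0.252 → ξ₂ = 18.65 lbmol/h.
Outlet amounts (n = n₀ + Σ ν·ξ):
  P: 222 − 2(57.61) = 106.8
  U: 0 + 2(57.61) − 2(18.65) = 77.92
  Q: 0 + 3(18.65) = 55.94

77.9 lbmol/h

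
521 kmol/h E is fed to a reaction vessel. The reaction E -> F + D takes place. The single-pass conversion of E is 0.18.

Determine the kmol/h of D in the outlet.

93.8 kmol/h

E reacted = 0.18 × 521 = 93.78 kmol/h; ν_E = −1, so ξ = 93.78/1 = 93.78 kmol/h.
Outlet amounts (n = n₀ + ν ξ):
  E: 521 − 1(93.78) = 427.2
  F: 0 + 1(93.78) = 93.78
  D: 0 + 1(93.78) = 93.78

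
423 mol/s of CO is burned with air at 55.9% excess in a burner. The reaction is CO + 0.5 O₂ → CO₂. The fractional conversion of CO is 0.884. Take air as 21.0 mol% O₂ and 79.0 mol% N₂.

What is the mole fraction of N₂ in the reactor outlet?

0.687

Stoichiometric O₂ = 0.5 × 423 = 211.5 mol/s; O₂ fed = 211.5 × 1.559 = 329.7 mol/s.
N₂ fed = 329.7 × 79/21 = 1240 mol/s.
Fuel reacted = 0.884 × 423 → ξ = 373.9 mol/s.
Outlet (n = n₀ + ν ξ):
  CO: 423 − 1(373.9) = 49.07
  O₂: 329.7 − 0.5(373.9) = 142.8
  N₂: 1240 (inert)
  CO₂: 0 + 1(373.9) = 373.9
Total out = 1806 mol/s; y_N₂ = 1240 / 1806 = 0.6868.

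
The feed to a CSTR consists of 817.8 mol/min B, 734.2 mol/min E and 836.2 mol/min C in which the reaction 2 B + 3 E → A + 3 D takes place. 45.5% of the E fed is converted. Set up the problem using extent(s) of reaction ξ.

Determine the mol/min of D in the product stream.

E reacted = 0.455 × 734.2 = 334.1 mol/min; ν_E = −3, so ξ = 334.1/3 = 111.4 mol/min.
Outlet amounts (n = n₀ + ν ξ):
  B: 817.8 − 2(111.4) = 595.1
  E: 734.2 − 3(111.4) = 400.1
  A: 0 + 1(111.4) = 111.4
  D: 0 + 3(111.4) = 334.1
  C: 836.2 (inert)

334 mol/min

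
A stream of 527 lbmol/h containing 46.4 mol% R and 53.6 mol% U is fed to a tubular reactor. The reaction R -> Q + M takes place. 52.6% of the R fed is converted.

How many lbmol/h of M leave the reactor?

R reacted = 0.526 × 244.5 = 128.6 lbmol/h; ν_R = −1, so ξ = 128.6/1 = 128.6 lbmol/h.
Outlet amounts (n = n₀ + ν ξ):
  R: 244.5 − 1(128.6) = 115.9
  Q: 0 + 1(128.6) = 128.6
  M: 0 + 1(128.6) = 128.6
  U: 282.5 (inert)

129 lbmol/h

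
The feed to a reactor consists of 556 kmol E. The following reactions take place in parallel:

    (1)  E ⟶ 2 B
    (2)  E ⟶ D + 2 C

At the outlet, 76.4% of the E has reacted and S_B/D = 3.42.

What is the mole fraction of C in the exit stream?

0.276

Conversion of E: E consumed = 0.764 × 556 = 424.8 kmol = 1ξ₁ + 1ξ₂.
Selectivity: 2ξ₁ / (1ξ₂) = 3.42 → ξ₁ = 1.71 ξ₂.
Substitute: (1·1.71 + 1) ξ₂ = 424.8 → ξ₂ = 156.7 kmol, ξ₁ = 268 kmol.
Outlet amounts (n = n₀ + Σ ν·ξ):
  E: 556 − 1(268) − 1(156.7) = 131.2
  B: 0 + 2(268) = 536.1
  D: 0 + 1(156.7) = 156.7
  C: 0 + 2(156.7) = 313.5
Total out = 1138 kmol; y_C = 313.5 / 1138 = 0.2756.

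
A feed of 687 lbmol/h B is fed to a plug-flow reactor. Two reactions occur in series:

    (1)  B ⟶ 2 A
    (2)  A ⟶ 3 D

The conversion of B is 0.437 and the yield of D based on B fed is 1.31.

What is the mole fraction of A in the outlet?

Conversion of B: B consumed = 1ξ₁ = 0.437 × 687 → ξ₁ = 300.2 lbmol/h.
Yield of D: 3ξ₂ / 687 = 1.31 → ξ₂ = 300 lbmol/h.
Outlet amounts (n = n₀ + Σ ν·ξ):
  B: 687 − 1(300.2) = 386.8
  A: 0 + 2(300.2) − 1(300) = 300.4
  D: 0 + 3(300) = 900
Total out = 1587 lbmol/h; y_A = 300.4 / 1587 = 0.1893.

0.189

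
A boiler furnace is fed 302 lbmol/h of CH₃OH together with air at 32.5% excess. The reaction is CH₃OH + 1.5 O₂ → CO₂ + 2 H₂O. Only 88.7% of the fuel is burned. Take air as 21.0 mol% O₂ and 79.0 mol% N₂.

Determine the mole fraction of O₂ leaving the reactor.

Stoichiometric O₂ = 1.5 × 302 = 453 lbmol/h; O₂ fed = 453 × 1.325 = 600.2 lbmol/h.
N₂ fed = 600.2 × 79/21 = 2258 lbmol/h.
Fuel reacted = 0.887 × 302 → ξ = 267.9 lbmol/h.
Outlet (n = n₀ + ν ξ):
  CH₃OH: 302 − 1(267.9) = 34.13
  O₂: 600.2 − 1.5(267.9) = 198.4
  N₂: 2258 (inert)
  CO₂: 0 + 1(267.9) = 267.9
  H₂O: 0 + 2(267.9) = 535.7
Total out = 3294 lbmol/h; y_O₂ = 198.4 / 3294 = 0.06023.

0.0602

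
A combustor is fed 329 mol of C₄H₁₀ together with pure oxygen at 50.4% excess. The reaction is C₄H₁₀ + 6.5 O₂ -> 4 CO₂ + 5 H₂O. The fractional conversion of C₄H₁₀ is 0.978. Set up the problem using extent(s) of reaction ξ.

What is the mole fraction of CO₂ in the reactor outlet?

0.32

Stoichiometric O₂ = 6.5 × 329 = 2138 mol; O₂ fed = 2138 × 1.504 = 3216 mol.
Fuel reacted = 0.978 × 329 → ξ = 321.8 mol.
Outlet (n = n₀ + ν ξ):
  C₄H₁₀: 329 − 1(321.8) = 7.238
  O₂: 3216 − 6.5(321.8) = 1125
  CO₂: 0 + 4(321.8) = 1287
  H₂O: 0 + 5(321.8) = 1609
Total out = 4028 mol; y_CO₂ = 1287 / 4028 = 0.3195.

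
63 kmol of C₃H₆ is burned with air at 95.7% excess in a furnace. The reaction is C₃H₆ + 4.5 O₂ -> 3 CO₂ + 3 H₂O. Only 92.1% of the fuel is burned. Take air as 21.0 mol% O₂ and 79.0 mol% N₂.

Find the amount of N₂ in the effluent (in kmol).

Stoichiometric O₂ = 4.5 × 63 = 283.5 kmol; O₂ fed = 283.5 × 1.957 = 554.8 kmol.
N₂ fed = 554.8 × 79/21 = 2087 kmol.
Fuel reacted = 0.921 × 63 → ξ = 58.02 kmol.
Outlet (n = n₀ + ν ξ):
  C₃H₆: 63 − 1(58.02) = 4.977
  O₂: 554.8 − 4.5(58.02) = 293.7
  N₂: 2087 (inert)
  CO₂: 0 + 3(58.02) = 174.1
  H₂O: 0 + 3(58.02) = 174.1

2090 kmol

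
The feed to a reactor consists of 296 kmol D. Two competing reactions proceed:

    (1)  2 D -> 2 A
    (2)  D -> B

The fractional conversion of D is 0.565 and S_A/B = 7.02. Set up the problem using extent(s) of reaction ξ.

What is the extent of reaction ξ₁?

Conversion of D: D consumed = 0.565 × 296 = 167.2 kmol = 2ξ₁ + 1ξ₂.
Selectivity: 2ξ₁ / (1ξ₂) = 7.02 → ξ₁ = 3.51 ξ₂.
Substitute: (2·3.51 + 1) ξ₂ = 167.2 → ξ₂ = 20.85 kmol, ξ₁ = 73.19 kmol.
Outlet amounts (n = n₀ + Σ ν·ξ):
  D: 296 − 2(73.19) − 1(20.85) = 128.8
  A: 0 + 2(73.19) = 146.4
  B: 0 + 1(20.85) = 20.85

ξ₁ = 73.2 kmol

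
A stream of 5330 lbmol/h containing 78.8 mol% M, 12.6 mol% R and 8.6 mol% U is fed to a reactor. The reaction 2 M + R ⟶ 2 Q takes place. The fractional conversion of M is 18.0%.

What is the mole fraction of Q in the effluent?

0.153

M reacted = 0.18 × 4200 = 756 lbmol/h; ν_M = −2, so ξ = 756/2 = 378 lbmol/h.
Outlet amounts (n = n₀ + ν ξ):
  M: 4200 − 2(378) = 3444
  R: 671.6 − 1(378) = 293.6
  Q: 0 + 2(378) = 756
  U: 458.4 (inert)
Total out = 4952 lbmol/h; y_Q = 756 / 4952 = 0.1527.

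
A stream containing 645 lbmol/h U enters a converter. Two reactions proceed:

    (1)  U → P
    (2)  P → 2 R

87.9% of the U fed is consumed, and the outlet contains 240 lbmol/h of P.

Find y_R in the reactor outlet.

0.673

Conversion of U: U consumed = 1ξ₁ = 0.879 × 645 → ξ₁ = 567 lbmol/h.
P balance: n_P = 0 + 1ξ₁ − 1ξ₂ = 240 → ξ₂ = (1·567 − 240)/1 = 327 lbmol/h.
Outlet amounts (n = n₀ + Σ ν·ξ):
  U: 645 − 1(567) = 78.04
  P: 0 + 1(567) − 1(327) = 240
  R: 0 + 2(327) = 653.9
Total out = 972 lbmol/h; y_R = 653.9 / 972 = 0.6728.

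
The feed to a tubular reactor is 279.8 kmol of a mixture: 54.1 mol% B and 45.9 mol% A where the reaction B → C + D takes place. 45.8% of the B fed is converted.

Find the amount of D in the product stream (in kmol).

69.3 kmol

B reacted = 0.458 × 151.4 = 69.33 kmol; ν_B = −1, so ξ = 69.33/1 = 69.33 kmol.
Outlet amounts (n = n₀ + ν ξ):
  B: 151.4 − 1(69.33) = 82.04
  C: 0 + 1(69.33) = 69.33
  D: 0 + 1(69.33) = 69.33
  A: 128.4 (inert)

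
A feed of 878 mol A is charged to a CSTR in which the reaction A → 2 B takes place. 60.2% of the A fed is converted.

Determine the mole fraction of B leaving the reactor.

0.752

A reacted = 0.602 × 878 = 528.6 mol; ν_A = −1, so ξ = 528.6/1 = 528.6 mol.
Outlet amounts (n = n₀ + ν ξ):
  A: 878 − 1(528.6) = 349.4
  B: 0 + 2(528.6) = 1057
Total out = 1407 mol; y_B = 1057 / 1407 = 0.7516.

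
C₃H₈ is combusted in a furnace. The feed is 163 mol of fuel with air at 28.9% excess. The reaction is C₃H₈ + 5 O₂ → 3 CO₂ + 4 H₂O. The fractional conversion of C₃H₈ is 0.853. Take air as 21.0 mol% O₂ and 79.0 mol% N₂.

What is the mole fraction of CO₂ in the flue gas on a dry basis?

0.0878

Stoichiometric O₂ = 5 × 163 = 815 mol; O₂ fed = 815 × 1.289 = 1051 mol.
N₂ fed = 1051 × 79/21 = 3952 mol.
Fuel reacted = 0.853 × 163 → ξ = 139 mol.
Outlet (n = n₀ + ν ξ):
  C₃H₈: 163 − 1(139) = 23.96
  O₂: 1051 − 5(139) = 355.3
  N₂: 3952 (inert)
  CO₂: 0 + 3(139) = 417.1
  H₂O: 0 + 4(139) = 556.2
Dry total = 4748 mol; y_CO₂ (dry) = 417.1 / 4748 = 0.08784.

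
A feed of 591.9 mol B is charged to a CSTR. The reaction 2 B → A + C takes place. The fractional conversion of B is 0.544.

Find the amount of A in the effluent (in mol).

161 mol

B reacted = 0.544 × 591.9 = 322 mol; ν_B = −2, so ξ = 322/2 = 161 mol.
Outlet amounts (n = n₀ + ν ξ):
  B: 591.9 − 2(161) = 269.9
  A: 0 + 1(161) = 161
  C: 0 + 1(161) = 161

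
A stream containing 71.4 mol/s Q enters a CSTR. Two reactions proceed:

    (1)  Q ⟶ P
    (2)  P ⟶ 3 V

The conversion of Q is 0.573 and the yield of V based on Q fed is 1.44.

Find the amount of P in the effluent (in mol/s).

Conversion of Q: Q consumed = 1ξ₁ = 0.573 × 71.4 → ξ₁ = 40.91 mol/s.
Yield of V: 3ξ₂ / 71.4 = 1.44 → ξ₂ = 34.27 mol/s.
Outlet amounts (n = n₀ + Σ ν·ξ):
  Q: 71.4 − 1(40.91) = 30.49
  P: 0 + 1(40.91) − 1(34.27) = 6.64
  V: 0 + 3(34.27) = 102.8

6.64 mol/s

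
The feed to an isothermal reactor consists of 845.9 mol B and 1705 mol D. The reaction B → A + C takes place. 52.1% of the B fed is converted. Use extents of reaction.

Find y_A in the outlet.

B reacted = 0.521 × 845.9 = 440.7 mol; ν_B = −1, so ξ = 440.7/1 = 440.7 mol.
Outlet amounts (n = n₀ + ν ξ):
  B: 845.9 − 1(440.7) = 405.2
  A: 0 + 1(440.7) = 440.7
  C: 0 + 1(440.7) = 440.7
  D: 1705 (inert)
Total out = 2992 mol; y_A = 440.7 / 2992 = 0.1473.

0.147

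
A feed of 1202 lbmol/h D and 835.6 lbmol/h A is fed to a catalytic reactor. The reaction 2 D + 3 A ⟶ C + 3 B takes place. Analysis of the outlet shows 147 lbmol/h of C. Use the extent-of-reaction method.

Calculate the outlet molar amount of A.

395 lbmol/h

For C: n = n₀ + 1ξ → 147 = 0 + 1ξ, giving ξ = 147 lbmol/h.
Outlet amounts (n = n₀ + ν ξ):
  D: 1202 − 2(147) = 908
  A: 835.6 − 3(147) = 394.6
  C: 0 + 1(147) = 147
  B: 0 + 3(147) = 441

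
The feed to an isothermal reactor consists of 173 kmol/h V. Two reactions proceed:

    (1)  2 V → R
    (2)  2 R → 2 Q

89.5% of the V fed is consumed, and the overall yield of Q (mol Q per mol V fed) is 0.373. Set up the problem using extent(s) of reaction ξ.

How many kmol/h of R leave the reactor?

Conversion of V: V consumed = 2ξ₁ = 0.895 × 173 → ξ₁ = 77.42 kmol/h.
Yield of Q: 2ξ₂ / 173 = 0.373 → ξ₂ = 32.26 kmol/h.
Outlet amounts (n = n₀ + Σ ν·ξ):
  V: 173 − 2(77.42) = 18.16
  R: 0 + 1(77.42) − 2(32.26) = 12.89
  Q: 0 + 2(32.26) = 64.53

12.9 kmol/h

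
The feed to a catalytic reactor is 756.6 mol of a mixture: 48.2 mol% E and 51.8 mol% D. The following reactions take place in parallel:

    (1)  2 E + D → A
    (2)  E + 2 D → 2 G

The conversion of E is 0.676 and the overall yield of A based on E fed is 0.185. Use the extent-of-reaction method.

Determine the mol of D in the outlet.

Yield of A: 1ξ₁ / 364.7 = 0.185 → ξ₁ = 67.47 mol.
Conversion of E: 2ξ₁ + 1ξ₂ = 0.676 × 364.7 = 246.5 → ξ₂ = 111.6 mol.
Outlet amounts (n = n₀ + Σ ν·ξ):
  E: 364.7 − 2(67.47) − 1(111.6) = 118.2
  D: 391.9 − 1(67.47) − 2(111.6) = 101.3
  A: 0 + 1(67.47) = 67.47
  G: 0 + 2(111.6) = 223.2

101 mol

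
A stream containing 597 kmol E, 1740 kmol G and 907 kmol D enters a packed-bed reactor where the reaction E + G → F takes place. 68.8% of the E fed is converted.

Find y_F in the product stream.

0.145

E reacted = 0.688 × 597 = 410.7 kmol; ν_E = −1, so ξ = 410.7/1 = 410.7 kmol.
Outlet amounts (n = n₀ + ν ξ):
  E: 597 − 1(410.7) = 186.3
  G: 1740 − 1(410.7) = 1329
  F: 0 + 1(410.7) = 410.7
  D: 907 (inert)
Total out = 2833 kmol; y_F = 410.7 / 2833 = 0.145.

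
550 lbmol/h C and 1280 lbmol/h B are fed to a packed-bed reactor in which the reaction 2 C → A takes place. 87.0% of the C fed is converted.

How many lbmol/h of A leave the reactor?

239 lbmol/h

C reacted = 0.87 × 550 = 478.5 lbmol/h; ν_C = −2, so ξ = 478.5/2 = 239.2 lbmol/h.
Outlet amounts (n = n₀ + ν ξ):
  C: 550 − 2(239.2) = 71.5
  A: 0 + 1(239.2) = 239.2
  B: 1280 (inert)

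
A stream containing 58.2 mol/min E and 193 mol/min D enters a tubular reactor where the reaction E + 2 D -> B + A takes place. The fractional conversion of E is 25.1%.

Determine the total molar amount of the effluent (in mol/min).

E reacted = 0.251 × 58.2 = 14.61 mol/min; ν_E = −1, so ξ = 14.61/1 = 14.61 mol/min.
Outlet amounts (n = n₀ + ν ξ):
  E: 58.2 − 1(14.61) = 43.59
  D: 193 − 2(14.61) = 163.8
  B: 0 + 1(14.61) = 14.61
  A: 0 + 1(14.61) = 14.61
Total out = 43.59 + 163.8 + 14.61 + 14.61 = 236.6 mol/min.

237 mol/min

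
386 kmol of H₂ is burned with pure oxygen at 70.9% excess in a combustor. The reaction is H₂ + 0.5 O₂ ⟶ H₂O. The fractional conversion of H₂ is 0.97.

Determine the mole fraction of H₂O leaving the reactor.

0.708

Stoichiometric O₂ = 0.5 × 386 = 193 kmol; O₂ fed = 193 × 1.709 = 329.8 kmol.
Fuel reacted = 0.97 × 386 → ξ = 374.4 kmol.
Outlet (n = n₀ + ν ξ):
  H₂: 386 − 1(374.4) = 11.58
  O₂: 329.8 − 0.5(374.4) = 142.6
  H₂O: 0 + 1(374.4) = 374.4
Total out = 528.6 kmol; y_H₂O = 374.4 / 528.6 = 0.7083.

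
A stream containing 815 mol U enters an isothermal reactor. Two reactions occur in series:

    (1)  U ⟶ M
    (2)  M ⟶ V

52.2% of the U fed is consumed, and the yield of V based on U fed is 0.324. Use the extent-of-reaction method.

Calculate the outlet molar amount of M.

Conversion of U: U consumed = 1ξ₁ = 0.522 × 815 → ξ₁ = 425.4 mol.
Yield of V: 1ξ₂ / 815 = 0.324 → ξ₂ = 264.1 mol.
Outlet amounts (n = n₀ + Σ ν·ξ):
  U: 815 − 1(425.4) = 389.6
  M: 0 + 1(425.4) − 1(264.1) = 161.4
  V: 0 + 1(264.1) = 264.1

161 mol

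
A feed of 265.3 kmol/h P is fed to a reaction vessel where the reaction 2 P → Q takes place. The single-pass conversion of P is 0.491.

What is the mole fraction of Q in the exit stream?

0.325

P reacted = 0.491 × 265.3 = 130.3 kmol/h; ν_P = −2, so ξ = 130.3/2 = 65.13 kmol/h.
Outlet amounts (n = n₀ + ν ξ):
  P: 265.3 − 2(65.13) = 135
  Q: 0 + 1(65.13) = 65.13
Total out = 200.2 kmol/h; y_Q = 65.13 / 200.2 = 0.3254.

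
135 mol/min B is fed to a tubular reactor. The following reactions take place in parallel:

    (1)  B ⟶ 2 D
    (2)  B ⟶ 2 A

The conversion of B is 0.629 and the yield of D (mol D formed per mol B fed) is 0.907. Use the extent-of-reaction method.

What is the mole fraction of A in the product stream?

Yield of D: 2ξ₁ / 135 = 0.907 → ξ₁ = 61.22 mol/min.
Conversion of B: 1ξ₁ + 1ξ₂ = 0.629 × 135 = 84.92 → ξ₂ = 23.69 mol/min.
Outlet amounts (n = n₀ + Σ ν·ξ):
  B: 135 − 1(61.22) − 1(23.69) = 50.08
  D: 0 + 2(61.22) = 122.4
  A: 0 + 2(23.69) = 47.39
Total out = 219.9 mol/min; y_A = 47.39 / 219.9 = 0.2155.

0.215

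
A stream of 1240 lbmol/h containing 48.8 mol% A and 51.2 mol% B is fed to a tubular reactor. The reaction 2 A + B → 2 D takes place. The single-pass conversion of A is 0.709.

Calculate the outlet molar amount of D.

429 lbmol/h

A reacted = 0.709 × 605.1 = 429 lbmol/h; ν_A = −2, so ξ = 429/2 = 214.5 lbmol/h.
Outlet amounts (n = n₀ + ν ξ):
  A: 605.1 − 2(214.5) = 176.1
  B: 634.9 − 1(214.5) = 420.4
  D: 0 + 2(214.5) = 429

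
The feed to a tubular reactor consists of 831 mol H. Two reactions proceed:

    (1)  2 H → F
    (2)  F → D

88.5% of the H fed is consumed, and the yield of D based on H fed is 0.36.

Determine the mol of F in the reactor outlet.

Conversion of H: H consumed = 2ξ₁ = 0.885 × 831 → ξ₁ = 367.7 mol.
Yield of D: 1ξ₂ / 831 = 0.36 → ξ₂ = 299.2 mol.
Outlet amounts (n = n₀ + Σ ν·ξ):
  H: 831 − 2(367.7) = 95.56
  F: 0 + 1(367.7) − 1(299.2) = 68.56
  D: 0 + 1(299.2) = 299.2

68.6 mol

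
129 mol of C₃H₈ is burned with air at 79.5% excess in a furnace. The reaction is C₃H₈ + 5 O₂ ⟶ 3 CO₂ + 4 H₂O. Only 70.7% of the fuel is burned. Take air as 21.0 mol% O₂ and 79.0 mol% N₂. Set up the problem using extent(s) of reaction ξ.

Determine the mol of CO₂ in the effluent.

274 mol

Stoichiometric O₂ = 5 × 129 = 645 mol; O₂ fed = 645 × 1.795 = 1158 mol.
N₂ fed = 1158 × 79/21 = 4355 mol.
Fuel reacted = 0.707 × 129 → ξ = 91.2 mol.
Outlet (n = n₀ + ν ξ):
  C₃H₈: 129 − 1(91.2) = 37.8
  O₂: 1158 − 5(91.2) = 701.8
  N₂: 4355 (inert)
  CO₂: 0 + 3(91.2) = 273.6
  H₂O: 0 + 4(91.2) = 364.8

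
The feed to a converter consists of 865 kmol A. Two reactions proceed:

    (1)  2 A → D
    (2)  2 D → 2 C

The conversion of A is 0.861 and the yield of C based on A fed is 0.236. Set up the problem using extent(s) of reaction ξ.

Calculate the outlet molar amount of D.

Conversion of A: A consumed = 2ξ₁ = 0.861 × 865 → ξ₁ = 372.4 kmol.
Yield of C: 2ξ₂ / 865 = 0.236 → ξ₂ = 102.1 kmol.
Outlet amounts (n = n₀ + Σ ν·ξ):
  A: 865 − 2(372.4) = 120.2
  D: 0 + 1(372.4) − 2(102.1) = 168.2
  C: 0 + 2(102.1) = 204.1

168 kmol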